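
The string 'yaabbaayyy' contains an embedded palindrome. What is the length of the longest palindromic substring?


Scanning 'yaabbaayyy' for palindromic substrings.
Substring at positions 0-7: 'yaabbaay'.
Check: reverse('yaabbaay') = 'yaabbaay' -> palindrome confirmed.
Neighbouring characters ('-' / 'y') break symmetry, so it cannot extend further.
No longer palindromic substring exists; longest length = 8

8


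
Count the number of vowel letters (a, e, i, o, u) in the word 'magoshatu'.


Scanning each character of 'magoshatu':
  Position 1: 'm' -> consonant (running count: 0)
  Position 2: 'a' -> vowel (running count: 1)
  Position 3: 'g' -> consonant (running count: 1)
  Position 4: 'o' -> vowel (running count: 2)
  Position 5: 's' -> consonant (running count: 2)
  Position 6: 'h' -> consonant (running count: 2)
  Position 7: 'a' -> vowel (running count: 3)
  Position 8: 't' -> consonant (running count: 3)
  Position 9: 'u' -> vowel (running count: 4)
Total vowels: 4

4


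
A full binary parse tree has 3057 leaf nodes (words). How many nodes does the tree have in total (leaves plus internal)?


Leaf nodes (terminals): 3057
Internal nodes = n - 1 = 3057 - 1 = 3056
Total = leaves + internal = 3057 + 3056 = 6113

6113


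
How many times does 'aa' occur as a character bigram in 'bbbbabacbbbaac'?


Scanning 'bbbbabacbbbaac' for bigram 'aa':
  Position 0: 'bb' -> no
  Position 1: 'bb' -> no
  Position 2: 'bb' -> no
  Position 3: 'ba' -> no
  Position 4: 'ab' -> no
  Position 5: 'ba' -> no
  Position 6: 'ac' -> no
  Position 7: 'cb' -> no
  Position 8: 'bb' -> no
  Position 9: 'bb' -> no
  Position 10: 'ba' -> no
  Position 11: 'aa' -> MATCH
  Position 12: 'ac' -> no
Total matches: 1

1


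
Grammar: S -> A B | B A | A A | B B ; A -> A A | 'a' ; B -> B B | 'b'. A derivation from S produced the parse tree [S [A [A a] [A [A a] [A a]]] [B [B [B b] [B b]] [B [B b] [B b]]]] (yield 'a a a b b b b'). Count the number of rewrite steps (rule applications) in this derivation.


Every bracketed nonterminal node [X ...] in the tree is produced by exactly one rule application.
Reading the tree off as a leftmost derivation:
  Step 1: S  =>  A B   (applied S -> A B)
  Step 2: A B  =>  A A B   (applied A -> A A)
  Step 3: A A B  =>  a A B   (applied A -> a)
  Step 4: a A B  =>  a A A B   (applied A -> A A)
  Step 5: a A A B  =>  a a A B   (applied A -> a)
  Step 6: a a A B  =>  a a a B   (applied A -> a)
  Step 7: a a a B  =>  a a a B B   (applied B -> B B)
  Step 8: a a a B B  =>  a a a B B B   (applied B -> B B)
  Step 9: a a a B B B  =>  a a a b B B   (applied B -> b)
  Step 10: a a a b B B  =>  a a a b b B   (applied B -> b)
  Step 11: a a a b b B  =>  a a a b b B B   (applied B -> B B)
  Step 12: a a a b b B B  =>  a a a b b b B   (applied B -> b)
  Step 13: a a a b b b B  =>  a a a b b b b   (applied B -> b)
Final yield: a a a b b b b
Total rewrite steps: 13

13


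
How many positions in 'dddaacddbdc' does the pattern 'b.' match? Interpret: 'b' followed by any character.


Pattern: b. means 'b' followed by any character.
Scanning 'dddaacddbdc' position-by-position:
  Pos 0: window 'dd' -> no
  Pos 1: window 'dd' -> no
  Pos 2: window 'da' -> no
  Pos 3: window 'aa' -> no
  Pos 4: window 'ac' -> no
  Pos 5: window 'cd' -> no
  Pos 6: window 'dd' -> no
  Pos 7: window 'db' -> no
  Pos 8: window 'bd' -> MATCH
  Pos 9: window 'dc' -> no
  Pos 10: window 'c' -> no
Total matches: 1

1


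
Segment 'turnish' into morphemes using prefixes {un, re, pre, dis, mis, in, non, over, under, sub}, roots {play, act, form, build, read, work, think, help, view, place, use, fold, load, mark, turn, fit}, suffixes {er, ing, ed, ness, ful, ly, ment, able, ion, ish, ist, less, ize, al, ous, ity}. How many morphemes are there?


Segmenting 'turnish' against the inventory:
  'turn' -> root (morpheme 1)
  'ish' -> suffix (morpheme 2)
Total morphemes: 2

2


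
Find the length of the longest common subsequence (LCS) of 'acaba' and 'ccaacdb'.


DP table for LCS of 'acaba' and 'ccaacdb':
       c  c  a  a  c  d  b
    0  0  0  0  0  0  0  0
  a 0  0  0  1  1  1  1  1
  c 0  1  1  1  1  2  2  2
  a 0  1  1  2  2  2  2  2
  b 0  1  1  2  2  2  2  3
  a 0  1  1  2  3  3  3  3
LCS: 'acb'
LCS length = 3

3


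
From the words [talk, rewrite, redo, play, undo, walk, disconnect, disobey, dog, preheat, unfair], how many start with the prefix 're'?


Checking each word for prefix 're':
  'talk' -> no (count: 0)
  'rewrite' -> YES, starts with 're' (count: 1)
  'redo' -> YES, starts with 're' (count: 2)
  'play' -> no (count: 2)
  'undo' -> no (count: 2)
  'walk' -> no (count: 2)
  'disconnect' -> no (count: 2)
  'disobey' -> no (count: 2)
  'dog' -> no (count: 2)
  'preheat' -> no (count: 2)
  'unfair' -> no (count: 2)
Total with prefix 're': 2

2


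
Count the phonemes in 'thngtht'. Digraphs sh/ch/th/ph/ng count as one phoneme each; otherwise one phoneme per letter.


Parsing 'thngtht' greedily, digraphs first:
  'th' -> digraph (1 consonant phoneme) (phonemes so far: 1)
  'ng' -> digraph (1 consonant phoneme) (phonemes so far: 2)
  'th' -> digraph (1 consonant phoneme) (phonemes so far: 3)
  't' -> consonant phoneme (phonemes so far: 4)
Total phonemes: 4

4


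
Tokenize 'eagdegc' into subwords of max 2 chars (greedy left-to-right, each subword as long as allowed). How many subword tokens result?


'eagdegc' has 7 characters.
Chunking with max size 2:
  Chunk 1: 'ea' (positions 0-1)
  Chunk 2: 'gd' (positions 2-3)
  Chunk 3: 'eg' (positions 4-5)
  Chunk 4: 'c' (positions 6-6)
Total chunks: ceil(7 / 2) = 4

4


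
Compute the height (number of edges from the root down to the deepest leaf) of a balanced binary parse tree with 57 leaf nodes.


In a balanced binary tree with n leaves the deepest leaf is ceil(log2(n)) edges below the root.
log2(57) = 5.8329
ceil(5.8329) = 6
height (edges) = 6

6


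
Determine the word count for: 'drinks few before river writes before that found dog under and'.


Counting words by splitting on spaces:
  Word 1: 'drinks'
  Word 2: 'few'
  Word 3: 'before'
  Word 4: 'river'
  Word 5: 'writes'
  Word 6: 'before'
  Word 7: 'that'
  Word 8: 'found'
  Word 9: 'dog'
  Word 10: 'under'
  Word 11: 'and'
Total words: 11

11


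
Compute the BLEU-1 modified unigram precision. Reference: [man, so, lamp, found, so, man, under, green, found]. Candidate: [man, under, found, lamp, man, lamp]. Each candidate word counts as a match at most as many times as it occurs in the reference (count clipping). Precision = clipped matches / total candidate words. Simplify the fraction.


Reference word counts: {'found': 2, 'green': 1, 'lamp': 1, 'man': 2, 'so': 2, 'under': 1}
Checking each candidate word (with clipping):
  'man' -> in reference (ref count 2, used 1/2) -> match (matches: 1)
  'under' -> in reference (ref count 1, used 1/1) -> match (matches: 2)
  'found' -> in reference (ref count 2, used 1/2) -> match (matches: 3)
  'lamp' -> in reference (ref count 1, used 1/1) -> match (matches: 4)
  'man' -> in reference (ref count 2, used 2/2) -> match (matches: 5)
  'lamp' -> ref count 1 already used up (1/1) -> clipped, no match (matches: 5)
Clipped matches: 5, Candidate length: 6
Precision = 5/6

5/6


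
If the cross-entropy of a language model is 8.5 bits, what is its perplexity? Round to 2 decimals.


Perplexity formula: PP = 2^H
H = 8.5
PP = 2^8.5
Decompose: 2^8.5 = 2^8 * 2^0.5 = 2^8 * sqrt(2)
2^8 = 256, sqrt(2) ~ 1.4142136
PP ~ 256 * 1.4142136 = 362.0386816
Rounded to 2 decimals: 362.04

362.04


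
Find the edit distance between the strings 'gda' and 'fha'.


Building DP table for s1='gda' (len 3) and s2='fha' (len 3):
       f  h  a
    0  1  2  3
  g 1  1  2  3
  d 2  2  2  3
  a 3  3  3  2
Edit distance = dp[3][3] = 2

2


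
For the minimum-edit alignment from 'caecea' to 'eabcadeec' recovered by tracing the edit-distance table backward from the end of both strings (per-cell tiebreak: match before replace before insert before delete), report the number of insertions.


Edit distance = 6. Backtracking from cell (6, 9) with preference match > replace > insert > delete,
then listing the resulting alignment 'caecea' -> 'eabcadeec' left to right:
  Step 1: insert 'e' [insertion #1]
  Step 2: insert 'a' [insertion #2]
  Step 3: insert 'b' [insertion #3]
  Step 4: keep 'c'
  Step 5: keep 'a'
  Step 6: replace e->d
  Step 7: replace c->e
  Step 8: keep 'e'
  Step 9: replace a->c
Total insertions: 3

3


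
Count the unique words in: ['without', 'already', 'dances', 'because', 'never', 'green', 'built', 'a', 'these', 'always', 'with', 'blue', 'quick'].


Listing all tokens and tracking unique types:
  Token 1: 'without' -> NEW (unique so far: 1)
  Token 2: 'already' -> NEW (unique so far: 2)
  Token 3: 'dances' -> NEW (unique so far: 3)
  Token 4: 'because' -> NEW (unique so far: 4)
  Token 5: 'never' -> NEW (unique so far: 5)
  Token 6: 'green' -> NEW (unique so far: 6)
  Token 7: 'built' -> NEW (unique so far: 7)
  Token 8: 'a' -> NEW (unique so far: 8)
  Token 9: 'these' -> NEW (unique so far: 9)
  Token 10: 'always' -> NEW (unique so far: 10)
  Token 11: 'with' -> NEW (unique so far: 11)
  Token 12: 'blue' -> NEW (unique so far: 12)
  Token 13: 'quick' -> NEW (unique so far: 13)
Unique types: ('a', 'already', 'always', 'because', 'blue', 'built', 'dances', 'green', 'never', 'quick', 'these', 'with', 'without')
Vocabulary size: 13

13


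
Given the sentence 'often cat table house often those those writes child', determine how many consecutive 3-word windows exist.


Word trigrams from [9] words:
  Trigram 1: (often cat table)
  Trigram 2: (cat table house)
  Trigram 3: (table house often)
  Trigram 4: (house often those)
  Trigram 5: (often those those)
  Trigram 6: (those those writes)
  Trigram 7: (those writes child)
Total word trigrams: 9 - 2 = 7

7


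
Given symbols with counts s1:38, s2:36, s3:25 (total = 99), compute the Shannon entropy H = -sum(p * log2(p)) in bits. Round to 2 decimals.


Computing entropy H = -sum(p_i * log2(p_i)):
  s1: p = 38/99 = 0.3838, -p*log2(p) = 0.5302
  s2: p = 36/99 = 0.3636, -p*log2(p) = 0.5307
  s3: p = 25/99 = 0.2525, -p*log2(p) = 0.5014
H = sum of terms = 1.5623
Rounded to 2 decimals: 1.56

1.56


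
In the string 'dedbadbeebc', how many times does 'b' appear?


Scanning 'dedbadbeebc' for 'b':
  Position 3: 'b' -> MATCH (count: 1)
  Position 6: 'b' -> MATCH (count: 2)
  Position 9: 'b' -> MATCH (count: 3)
Total occurrences of 'b': 3

3


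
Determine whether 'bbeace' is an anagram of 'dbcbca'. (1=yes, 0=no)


Sort characters of 'bbeace': 'abbcee'
Sort characters of 'dbcbca': 'abbccd'
Sorted forms differ -> they are NOT anagrams
Result: 0

0


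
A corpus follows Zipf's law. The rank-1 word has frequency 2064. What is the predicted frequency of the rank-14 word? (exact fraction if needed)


Zipf's law: freq(rank) = f1 / rank
f1 = 2064, rank = 14
freq = 2064 / 14
GCD(2064, 14) = 2
Simplified: 1032/7

1032/7


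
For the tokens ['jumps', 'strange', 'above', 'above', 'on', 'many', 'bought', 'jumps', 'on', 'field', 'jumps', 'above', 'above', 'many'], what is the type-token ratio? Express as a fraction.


Tokens: 14
Unique types: ('above', 'bought', 'field', 'jumps', 'many', 'on', 'strange') = 7
TTR = 7/14
Simplify: divide both by 7 -> 1/2
TTR = 1/2

1/2


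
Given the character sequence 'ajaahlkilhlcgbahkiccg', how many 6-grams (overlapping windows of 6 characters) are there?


String 'ajaahlkilhlcgbahkiccg' has length L = 21.
Number of overlapping n-grams = L - n + 1
Substituting: 21 - 6 + 1 = 16

16


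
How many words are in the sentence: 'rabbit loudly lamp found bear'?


Counting words by splitting on spaces:
  Word 1: 'rabbit'
  Word 2: 'loudly'
  Word 3: 'lamp'
  Word 4: 'found'
  Word 5: 'bear'
Total words: 5

5


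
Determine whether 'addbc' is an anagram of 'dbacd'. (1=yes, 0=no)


Sort characters of 'addbc': 'abcdd'
Sort characters of 'dbacd': 'abcdd'
Sorted forms match -> they ARE anagrams
Result: 1

1


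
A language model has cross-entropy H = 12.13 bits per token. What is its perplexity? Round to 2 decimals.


Perplexity formula: PP = 2^H
H = 12.13
PP = 2^12.13
Decompose: 2^12.13 = 2^12 * 2^0.13
2^12 = 4096, 2^0.13 ~ 1.0942937
PP ~ 4096 * 1.0942937 = 4482.2269952
Rounded to 2 decimals: 4482.23

4482.23


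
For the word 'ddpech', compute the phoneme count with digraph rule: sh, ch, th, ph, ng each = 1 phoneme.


Parsing 'ddpech' greedily, digraphs first:
  'd' -> consonant phoneme (phonemes so far: 1)
  'd' -> consonant phoneme (phonemes so far: 2)
  'p' -> consonant phoneme (phonemes so far: 3)
  'e' -> vowel phoneme (phonemes so far: 4)
  'ch' -> digraph (1 consonant phoneme) (phonemes so far: 5)
Total phonemes: 5

5


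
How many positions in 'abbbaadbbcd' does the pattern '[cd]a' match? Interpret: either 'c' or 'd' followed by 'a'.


Pattern: [cd]a means either 'c' or 'd' followed by 'a'.
Scanning 'abbbaadbbcd' position-by-position:
  Pos 0: window 'ab' -> no
  Pos 1: window 'bb' -> no
  Pos 2: window 'bb' -> no
  Pos 3: window 'ba' -> no
  Pos 4: window 'aa' -> no
  Pos 5: window 'ad' -> no
  Pos 6: window 'db' -> no
  Pos 7: window 'bb' -> no
  Pos 8: window 'bc' -> no
  Pos 9: window 'cd' -> no
  Pos 10: window 'd' -> no
Total matches: 0

0


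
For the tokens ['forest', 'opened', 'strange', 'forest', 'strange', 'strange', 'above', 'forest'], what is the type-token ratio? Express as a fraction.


Tokens: 8
Unique types: ('above', 'forest', 'opened', 'strange') = 4
TTR = 4/8
Simplify: divide both by 4 -> 1/2
TTR = 1/2

1/2


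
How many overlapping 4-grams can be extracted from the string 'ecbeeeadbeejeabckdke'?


String 'ecbeeeadbeejeabckdke' has length L = 20.
Number of overlapping n-grams = L - n + 1
Substituting: 20 - 4 + 1 = 17

17


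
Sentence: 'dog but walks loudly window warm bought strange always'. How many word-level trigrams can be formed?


Word trigrams from [9] words:
  Trigram 1: (dog but walks)
  Trigram 2: (but walks loudly)
  Trigram 3: (walks loudly window)
  Trigram 4: (loudly window warm)
  Trigram 5: (window warm bought)
  Trigram 6: (warm bought strange)
  Trigram 7: (bought strange always)
Total word trigrams: 9 - 2 = 7

7


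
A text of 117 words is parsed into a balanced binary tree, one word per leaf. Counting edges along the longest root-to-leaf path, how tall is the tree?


In a balanced binary tree with n leaves the deepest leaf is ceil(log2(n)) edges below the root.
log2(117) = 6.8704
ceil(6.8704) = 7
height (edges) = 7

7


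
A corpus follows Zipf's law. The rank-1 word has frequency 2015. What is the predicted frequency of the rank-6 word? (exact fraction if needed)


Zipf's law: freq(rank) = f1 / rank
f1 = 2015, rank = 6
freq = 2015 / 6
GCD(2015, 6) = 1
Simplified: 2015/6

2015/6


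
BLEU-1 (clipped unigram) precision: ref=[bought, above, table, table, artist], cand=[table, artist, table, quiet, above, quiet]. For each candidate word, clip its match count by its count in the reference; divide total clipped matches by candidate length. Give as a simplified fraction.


Reference word counts: {'above': 1, 'artist': 1, 'bought': 1, 'table': 2}
Checking each candidate word (with clipping):
  'table' -> in reference (ref count 2, used 1/2) -> match (matches: 1)
  'artist' -> in reference (ref count 1, used 1/1) -> match (matches: 2)
  'table' -> in reference (ref count 2, used 2/2) -> match (matches: 3)
  'quiet' -> not in reference -> no match (matches: 3)
  'above' -> in reference (ref count 1, used 1/1) -> match (matches: 4)
  'quiet' -> not in reference -> no match (matches: 4)
Clipped matches: 4, Candidate length: 6
Precision = 4/6 = 2/3

2/3


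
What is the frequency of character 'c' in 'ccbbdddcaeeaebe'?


Scanning 'ccbbdddcaeeaebe' for 'c':
  Position 0: 'c' -> MATCH (count: 1)
  Position 1: 'c' -> MATCH (count: 2)
  Position 7: 'c' -> MATCH (count: 3)
Total occurrences of 'c': 3

3


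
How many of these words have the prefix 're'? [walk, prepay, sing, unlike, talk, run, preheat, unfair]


Checking each word for prefix 're':
  'walk' -> no (count: 0)
  'prepay' -> no (count: 0)
  'sing' -> no (count: 0)
  'unlike' -> no (count: 0)
  'talk' -> no (count: 0)
  'run' -> no (count: 0)
  'preheat' -> no (count: 0)
  'unfair' -> no (count: 0)
Total with prefix 're': 0

0


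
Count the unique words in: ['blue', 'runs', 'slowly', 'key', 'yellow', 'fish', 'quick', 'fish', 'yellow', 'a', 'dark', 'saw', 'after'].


Listing all tokens and tracking unique types:
  Token 1: 'blue' -> NEW (unique so far: 1)
  Token 2: 'runs' -> NEW (unique so far: 2)
  Token 3: 'slowly' -> NEW (unique so far: 3)
  Token 4: 'key' -> NEW (unique so far: 4)
  Token 5: 'yellow' -> NEW (unique so far: 5)
  Token 6: 'fish' -> NEW (unique so far: 6)
  Token 7: 'quick' -> NEW (unique so far: 7)
  Token 8: 'fish' -> duplicate (unique so far: 7)
  Token 9: 'yellow' -> duplicate (unique so far: 7)
  Token 10: 'a' -> NEW (unique so far: 8)
  Token 11: 'dark' -> NEW (unique so far: 9)
  Token 12: 'saw' -> NEW (unique so far: 10)
  Token 13: 'after' -> NEW (unique so far: 11)
Unique types: ('a', 'after', 'blue', 'dark', 'fish', 'key', 'quick', 'runs', 'saw', 'slowly', 'yellow')
Vocabulary size: 11

11


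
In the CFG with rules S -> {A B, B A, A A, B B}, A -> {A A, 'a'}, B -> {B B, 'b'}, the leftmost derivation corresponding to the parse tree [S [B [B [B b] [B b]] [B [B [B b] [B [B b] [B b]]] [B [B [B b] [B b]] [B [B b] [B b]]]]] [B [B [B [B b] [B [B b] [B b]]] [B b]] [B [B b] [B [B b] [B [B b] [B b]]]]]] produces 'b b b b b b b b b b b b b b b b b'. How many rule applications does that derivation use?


Every bracketed nonterminal node [X ...] in the tree is produced by exactly one rule application.
Reading the tree off as a leftmost derivation:
  Step 1: S  =>  B B   (applied S -> B B)
  Step 2: B B  =>  B B B   (applied B -> B B)
  Step 3: B B B  =>  B B B B   (applied B -> B B)
  Step 4: B B B B  =>  b B B B   (applied B -> b)
  Step 5: b B B B  =>  b b B B   (applied B -> b)
  Step 6: b b B B  =>  b b B B B   (applied B -> B B)
  Step 7: b b B B B  =>  b b B B B B   (applied B -> B B)
  Step 8: b b B B B B  =>  b b b B B B   (applied B -> b)
  Step 9: b b b B B B  =>  b b b B B B B   (applied B -> B B)
  Step 10: b b b B B B B  =>  b b b b B B B   (applied B -> b)
  Step 11: b b b b B B B  =>  b b b b b B B   (applied B -> b)
  Step 12: b b b b b B B  =>  b b b b b B B B   (applied B -> B B)
  Step 13: b b b b b B B B  =>  b b b b b B B B B   (applied B -> B B)
  Step 14: b b b b b B B B B  =>  b b b b b b B B B   (applied B -> b)
  Step 15: b b b b b b B B B  =>  b b b b b b b B B   (applied B -> b)
  Step 16: b b b b b b b B B  =>  b b b b b b b B B B   (applied B -> B B)
  Step 17: b b b b b b b B B B  =>  b b b b b b b b B B   (applied B -> b)
  Step 18: b b b b b b b b B B  =>  b b b b b b b b b B   (applied B -> b)
  Step 19: b b b b b b b b b B  =>  b b b b b b b b b B B   (applied B -> B B)
  Step 20: b b b b b b b b b B B  =>  b b b b b b b b b B B B   (applied B -> B B)
  Step 21: b b b b b b b b b B B B  =>  b b b b b b b b b B B B B   (applied B -> B B)
  Step 22: b b b b b b b b b B B B B  =>  b b b b b b b b b b B B B   (applied B -> b)
  Step 23: b b b b b b b b b b B B B  =>  b b b b b b b b b b B B B B   (applied B -> B B)
  Step 24: b b b b b b b b b b B B B B  =>  b b b b b b b b b b b B B B   (applied B -> b)
  Step 25: b b b b b b b b b b b B B B  =>  b b b b b b b b b b b b B B   (applied B -> b)
  Step 26: b b b b b b b b b b b b B B  =>  b b b b b b b b b b b b b B   (applied B -> b)
  Step 27: b b b b b b b b b b b b b B  =>  b b b b b b b b b b b b b B B   (applied B -> B B)
  Step 28: b b b b b b b b b b b b b B B  =>  b b b b b b b b b b b b b b B   (applied B -> b)
  Step 29: b b b b b b b b b b b b b b B  =>  b b b b b b b b b b b b b b B B   (applied B -> B B)
  Step 30: b b b b b b b b b b b b b b B B  =>  b b b b b b b b b b b b b b b B   (applied B -> b)
  Step 31: b b b b b b b b b b b b b b b B  =>  b b b b b b b b b b b b b b b B B   (applied B -> B B)
  Step 32: b b b b b b b b b b b b b b b B B  =>  b b b b b b b b b b b b b b b b B   (applied B -> b)
  Step 33: b b b b b b b b b b b b b b b b B  =>  b b b b b b b b b b b b b b b b b   (applied B -> b)
Final yield: b b b b b b b b b b b b b b b b b
Total rewrite steps: 33

33


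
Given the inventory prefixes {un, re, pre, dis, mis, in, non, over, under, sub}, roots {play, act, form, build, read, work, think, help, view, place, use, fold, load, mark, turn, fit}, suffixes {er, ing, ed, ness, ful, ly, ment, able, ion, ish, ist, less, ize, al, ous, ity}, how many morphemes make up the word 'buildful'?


Segmenting 'buildful' against the inventory:
  'build' -> root (morpheme 1)
  'ful' -> suffix (morpheme 2)
Total morphemes: 2

2


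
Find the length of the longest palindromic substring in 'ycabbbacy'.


Scanning 'ycabbbacy' for palindromic substrings.
Substring at positions 0-8: 'ycabbbacy'.
Check: reverse('ycabbbacy') = 'ycabbbacy' -> palindrome confirmed.
No longer palindromic substring exists; longest length = 9

9


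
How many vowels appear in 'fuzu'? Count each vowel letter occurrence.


Scanning each character of 'fuzu':
  Position 1: 'f' -> consonant (running count: 0)
  Position 2: 'u' -> vowel (running count: 1)
  Position 3: 'z' -> consonant (running count: 1)
  Position 4: 'u' -> vowel (running count: 2)
Total vowels: 2

2


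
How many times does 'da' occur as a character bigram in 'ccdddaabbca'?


Scanning 'ccdddaabbca' for bigram 'da':
  Position 0: 'cc' -> no
  Position 1: 'cd' -> no
  Position 2: 'dd' -> no
  Position 3: 'dd' -> no
  Position 4: 'da' -> MATCH
  Position 5: 'aa' -> no
  Position 6: 'ab' -> no
  Position 7: 'bb' -> no
  Position 8: 'bc' -> no
  Position 9: 'ca' -> no
Total matches: 1

1


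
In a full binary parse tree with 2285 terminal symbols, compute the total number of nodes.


Leaf nodes (terminals): 2285
Internal nodes = n - 1 = 2285 - 1 = 2284
Total = leaves + internal = 2285 + 2284 = 4569

4569


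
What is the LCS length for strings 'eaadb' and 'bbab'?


DP table for LCS of 'eaadb' and 'bbab':
       b  b  a  b
    0  0  0  0  0
  e 0  0  0  0  0
  a 0  0  0  1  1
  a 0  0  0  1  1
  d 0  0  0  1  1
  b 0  1  1  1  2
LCS: 'ab'
LCS length = 2

2


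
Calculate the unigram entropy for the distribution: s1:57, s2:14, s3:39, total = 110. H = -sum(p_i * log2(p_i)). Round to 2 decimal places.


Computing entropy H = -sum(p_i * log2(p_i)):
  s1: p = 57/110 = 0.5182, -p*log2(p) = 0.4915
  s2: p = 14/110 = 0.1273, -p*log2(p) = 0.3785
  s3: p = 39/110 = 0.3545, -p*log2(p) = 0.5304
H = sum of terms = 1.4004
Rounded to 2 decimals: 1.40

1.40


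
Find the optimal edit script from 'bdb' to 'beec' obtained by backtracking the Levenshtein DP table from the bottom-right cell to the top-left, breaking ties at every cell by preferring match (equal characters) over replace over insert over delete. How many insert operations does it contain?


Edit distance = 3. Backtracking from cell (3, 4) with preference match > replace > insert > delete,
then listing the resulting alignment 'bdb' -> 'beec' left to right:
  Step 1: keep 'b'
  Step 2: insert 'e' [insertion #1]
  Step 3: replace d->e
  Step 4: replace b->c
Total insertions: 1

1


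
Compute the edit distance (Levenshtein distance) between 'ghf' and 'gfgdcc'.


Building DP table for s1='ghf' (len 3) and s2='gfgdcc' (len 6):
       g  f  g  d  c  c
    0  1  2  3  4  5  6
  g 1  0  1  2  3  4  5
  h 2  1  1  2  3  4  5
  f 3  2  1  2  3  4  5
Edit distance = dp[3][6] = 5

5


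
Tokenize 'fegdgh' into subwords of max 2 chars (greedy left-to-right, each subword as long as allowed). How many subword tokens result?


'fegdgh' has 6 characters.
Chunking with max size 2:
  Chunk 1: 'fe' (positions 0-1)
  Chunk 2: 'gd' (positions 2-3)
  Chunk 3: 'gh' (positions 4-5)
Total chunks: ceil(6 / 2) = 3

3


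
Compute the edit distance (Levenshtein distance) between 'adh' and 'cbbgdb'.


Building DP table for s1='adh' (len 3) and s2='cbbgdb' (len 6):
       c  b  b  g  d  b
    0  1  2  3  4  5  6
  a 1  1  2  3  4  5  6
  d 2  2  2  3  4  4  5
  h 3  3  3  3  4  5  5
Edit distance = dp[3][6] = 5

5


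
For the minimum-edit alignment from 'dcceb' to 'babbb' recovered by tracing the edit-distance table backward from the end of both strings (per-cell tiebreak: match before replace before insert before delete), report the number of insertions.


Edit distance = 4. Backtracking from cell (5, 5) with preference match > replace > insert > delete,
then listing the resulting alignment 'dcceb' -> 'babbb' left to right:
  Step 1: replace d->b
  Step 2: replace c->a
  Step 3: replace c->b
  Step 4: replace e->b
  Step 5: keep 'b'
Total insertions: 0

0


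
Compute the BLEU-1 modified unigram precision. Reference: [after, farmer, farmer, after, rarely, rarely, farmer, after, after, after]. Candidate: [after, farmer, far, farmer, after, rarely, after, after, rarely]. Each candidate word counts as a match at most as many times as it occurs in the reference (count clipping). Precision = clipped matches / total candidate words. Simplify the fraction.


Reference word counts: {'after': 5, 'farmer': 3, 'rarely': 2}
Checking each candidate word (with clipping):
  'after' -> in reference (ref count 5, used 1/5) -> match (matches: 1)
  'farmer' -> in reference (ref count 3, used 1/3) -> match (matches: 2)
  'far' -> not in reference -> no match (matches: 2)
  'farmer' -> in reference (ref count 3, used 2/3) -> match (matches: 3)
  'after' -> in reference (ref count 5, used 2/5) -> match (matches: 4)
  'rarely' -> in reference (ref count 2, used 1/2) -> match (matches: 5)
  'after' -> in reference (ref count 5, used 3/5) -> match (matches: 6)
  'after' -> in reference (ref count 5, used 4/5) -> match (matches: 7)
  'rarely' -> in reference (ref count 2, used 2/2) -> match (matches: 8)
Clipped matches: 8, Candidate length: 9
Precision = 8/9

8/9


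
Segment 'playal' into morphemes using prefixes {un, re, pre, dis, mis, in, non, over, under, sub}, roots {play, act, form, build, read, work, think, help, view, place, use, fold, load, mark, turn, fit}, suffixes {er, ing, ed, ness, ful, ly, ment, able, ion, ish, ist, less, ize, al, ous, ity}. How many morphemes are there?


Segmenting 'playal' against the inventory:
  'play' -> root (morpheme 1)
  'al' -> suffix (morpheme 2)
Total morphemes: 2

2


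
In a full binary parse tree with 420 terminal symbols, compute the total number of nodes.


Leaf nodes (terminals): 420
Internal nodes = n - 1 = 420 - 1 = 419
Total = leaves + internal = 420 + 419 = 839

839


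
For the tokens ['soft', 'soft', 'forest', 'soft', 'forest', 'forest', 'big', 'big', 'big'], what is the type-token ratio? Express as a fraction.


Tokens: 9
Unique types: ('big', 'forest', 'soft') = 3
TTR = 3/9
Simplify: divide both by 3 -> 1/3
TTR = 1/3

1/3


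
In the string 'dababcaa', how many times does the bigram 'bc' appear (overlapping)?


Scanning 'dababcaa' for bigram 'bc':
  Position 0: 'da' -> no
  Position 1: 'ab' -> no
  Position 2: 'ba' -> no
  Position 3: 'ab' -> no
  Position 4: 'bc' -> MATCH
  Position 5: 'ca' -> no
  Position 6: 'aa' -> no
Total matches: 1

1


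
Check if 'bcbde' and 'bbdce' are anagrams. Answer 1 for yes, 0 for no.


Sort characters of 'bcbde': 'bbcde'
Sort characters of 'bbdce': 'bbcde'
Sorted forms match -> they ARE anagrams
Result: 1

1


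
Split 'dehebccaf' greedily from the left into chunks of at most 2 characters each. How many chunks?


'dehebccaf' has 9 characters.
Chunking with max size 2:
  Chunk 1: 'de' (positions 0-1)
  Chunk 2: 'he' (positions 2-3)
  Chunk 3: 'bc' (positions 4-5)
  Chunk 4: 'ca' (positions 6-7)
  Chunk 5: 'f' (positions 8-8)
Total chunks: ceil(9 / 2) = 5

5


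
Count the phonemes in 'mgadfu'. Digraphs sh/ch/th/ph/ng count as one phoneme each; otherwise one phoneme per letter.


Parsing 'mgadfu' greedily, digraphs first:
  'm' -> consonant phoneme (phonemes so far: 1)
  'g' -> consonant phoneme (phonemes so far: 2)
  'a' -> vowel phoneme (phonemes so far: 3)
  'd' -> consonant phoneme (phonemes so far: 4)
  'f' -> consonant phoneme (phonemes so far: 5)
  'u' -> vowel phoneme (phonemes so far: 6)
Total phonemes: 6

6


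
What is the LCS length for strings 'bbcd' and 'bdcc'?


DP table for LCS of 'bbcd' and 'bdcc':
       b  d  c  c
    0  0  0  0  0
  b 0  1  1  1  1
  b 0  1  1  1  1
  c 0  1  1  2  2
  d 0  1  2  2  2
LCS: 'bc'
LCS length = 2

2


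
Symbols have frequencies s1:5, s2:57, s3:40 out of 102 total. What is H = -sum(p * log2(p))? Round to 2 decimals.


Computing entropy H = -sum(p_i * log2(p_i)):
  s1: p = 5/102 = 0.0490, -p*log2(p) = 0.2133
  s2: p = 57/102 = 0.5588, -p*log2(p) = 0.4692
  s3: p = 40/102 = 0.3922, -p*log2(p) = 0.5296
H = sum of terms = 1.2121
Rounded to 2 decimals: 1.21

1.21


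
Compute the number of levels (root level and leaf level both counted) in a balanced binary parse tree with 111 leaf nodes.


In a balanced binary tree with n leaves the deepest leaf is ceil(log2(n)) edges below the root,
so counting node levels inclusive of root and leaves gives ceil(log2(n)) + 1 levels.
log2(111) = 6.7944
ceil(6.7944) = 7
levels = 7 + 1 = 8

8


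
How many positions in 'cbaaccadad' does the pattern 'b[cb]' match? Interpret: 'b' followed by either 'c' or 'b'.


Pattern: b[cb] means 'b' followed by either 'c' or 'b'.
Scanning 'cbaaccadad' position-by-position:
  Pos 0: window 'cb' -> no
  Pos 1: window 'ba' -> no
  Pos 2: window 'aa' -> no
  Pos 3: window 'ac' -> no
  Pos 4: window 'cc' -> no
  Pos 5: window 'ca' -> no
  Pos 6: window 'ad' -> no
  Pos 7: window 'da' -> no
  Pos 8: window 'ad' -> no
  Pos 9: window 'd' -> no
Total matches: 0

0


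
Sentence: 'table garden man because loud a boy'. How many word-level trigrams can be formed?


Word trigrams from [7] words:
  Trigram 1: (table garden man)
  Trigram 2: (garden man because)
  Trigram 3: (man because loud)
  Trigram 4: (because loud a)
  Trigram 5: (loud a boy)
Total word trigrams: 7 - 2 = 5

5


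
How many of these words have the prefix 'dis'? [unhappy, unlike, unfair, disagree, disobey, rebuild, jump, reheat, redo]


Checking each word for prefix 'dis':
  'unhappy' -> no (count: 0)
  'unlike' -> no (count: 0)
  'unfair' -> no (count: 0)
  'disagree' -> YES, starts with 'dis' (count: 1)
  'disobey' -> YES, starts with 'dis' (count: 2)
  'rebuild' -> no (count: 2)
  'jump' -> no (count: 2)
  'reheat' -> no (count: 2)
  'redo' -> no (count: 2)
Total with prefix 'dis': 2

2


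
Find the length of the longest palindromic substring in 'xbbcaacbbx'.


Scanning 'xbbcaacbbx' for palindromic substrings.
Substring at positions 0-9: 'xbbcaacbbx'.
Check: reverse('xbbcaacbbx') = 'xbbcaacbbx' -> palindrome confirmed.
No longer palindromic substring exists; longest length = 10

10


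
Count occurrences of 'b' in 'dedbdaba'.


Scanning 'dedbdaba' for 'b':
  Position 3: 'b' -> MATCH (count: 1)
  Position 6: 'b' -> MATCH (count: 2)
Total occurrences of 'b': 2

2


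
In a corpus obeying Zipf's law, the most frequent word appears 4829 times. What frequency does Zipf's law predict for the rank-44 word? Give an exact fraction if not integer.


Zipf's law: freq(rank) = f1 / rank
f1 = 4829, rank = 44
freq = 4829 / 44
GCD(4829, 44) = 11
Simplified: 439/4

439/4


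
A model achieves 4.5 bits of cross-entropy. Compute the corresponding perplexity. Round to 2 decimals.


Perplexity formula: PP = 2^H
H = 4.5
PP = 2^4.5
Decompose: 2^4.5 = 2^4 * 2^0.5 = 2^4 * sqrt(2)
2^4 = 16, sqrt(2) ~ 1.4142136
PP ~ 16 * 1.4142136 = 22.6274176
Rounded to 2 decimals: 22.63

22.63


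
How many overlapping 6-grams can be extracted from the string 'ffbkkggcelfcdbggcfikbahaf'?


String 'ffbkkggcelfcdbggcfikbahaf' has length L = 25.
Number of overlapping n-grams = L - n + 1
Substituting: 25 - 6 + 1 = 20

20


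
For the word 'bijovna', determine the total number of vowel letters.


Scanning each character of 'bijovna':
  Position 1: 'b' -> consonant (running count: 0)
  Position 2: 'i' -> vowel (running count: 1)
  Position 3: 'j' -> consonant (running count: 1)
  Position 4: 'o' -> vowel (running count: 2)
  Position 5: 'v' -> consonant (running count: 2)
  Position 6: 'n' -> consonant (running count: 2)
  Position 7: 'a' -> vowel (running count: 3)
Total vowels: 3

3


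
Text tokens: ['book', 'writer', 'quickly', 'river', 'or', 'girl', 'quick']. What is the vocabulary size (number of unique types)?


Listing all tokens and tracking unique types:
  Token 1: 'book' -> NEW (unique so far: 1)
  Token 2: 'writer' -> NEW (unique so far: 2)
  Token 3: 'quickly' -> NEW (unique so far: 3)
  Token 4: 'river' -> NEW (unique so far: 4)
  Token 5: 'or' -> NEW (unique so far: 5)
  Token 6: 'girl' -> NEW (unique so far: 6)
  Token 7: 'quick' -> NEW (unique so far: 7)
Unique types: ('book', 'girl', 'or', 'quick', 'quickly', 'river', 'writer')
Vocabulary size: 7

7


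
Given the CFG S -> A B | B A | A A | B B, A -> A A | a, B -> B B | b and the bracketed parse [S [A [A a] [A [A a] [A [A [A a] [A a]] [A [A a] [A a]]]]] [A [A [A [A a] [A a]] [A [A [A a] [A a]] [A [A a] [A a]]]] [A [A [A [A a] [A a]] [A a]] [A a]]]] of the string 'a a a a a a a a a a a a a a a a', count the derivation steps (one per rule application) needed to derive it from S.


Every bracketed nonterminal node [X ...] in the tree is produced by exactly one rule application.
Reading the tree off as a leftmost derivation:
  Step 1: S  =>  A A   (applied S -> A A)
  Step 2: A A  =>  A A A   (applied A -> A A)
  Step 3: A A A  =>  a A A   (applied A -> a)
  Step 4: a A A  =>  a A A A   (applied A -> A A)
  Step 5: a A A A  =>  a a A A   (applied A -> a)
  Step 6: a a A A  =>  a a A A A   (applied A -> A A)
  Step 7: a a A A A  =>  a a A A A A   (applied A -> A A)
  Step 8: a a A A A A  =>  a a a A A A   (applied A -> a)
  Step 9: a a a A A A  =>  a a a a A A   (applied A -> a)
  Step 10: a a a a A A  =>  a a a a A A A   (applied A -> A A)
  Step 11: a a a a A A A  =>  a a a a a A A   (applied A -> a)
  Step 12: a a a a a A A  =>  a a a a a a A   (applied A -> a)
  Step 13: a a a a a a A  =>  a a a a a a A A   (applied A -> A A)
  Step 14: a a a a a a A A  =>  a a a a a a A A A   (applied A -> A A)
  Step 15: a a a a a a A A A  =>  a a a a a a A A A A   (applied A -> A A)
  Step 16: a a a a a a A A A A  =>  a a a a a a a A A A   (applied A -> a)
  Step 17: a a a a a a a A A A  =>  a a a a a a a a A A   (applied A -> a)
  Step 18: a a a a a a a a A A  =>  a a a a a a a a A A A   (applied A -> A A)
  Step 19: a a a a a a a a A A A  =>  a a a a a a a a A A A A   (applied A -> A A)
  Step 20: a a a a a a a a A A A A  =>  a a a a a a a a a A A A   (applied A -> a)
  Step 21: a a a a a a a a a A A A  =>  a a a a a a a a a a A A   (applied A -> a)
  Step 22: a a a a a a a a a a A A  =>  a a a a a a a a a a A A A   (applied A -> A A)
  Step 23: a a a a a a a a a a A A A  =>  a a a a a a a a a a a A A   (applied A -> a)
  Step 24: a a a a a a a a a a a A A  =>  a a a a a a a a a a a a A   (applied A -> a)
  Step 25: a a a a a a a a a a a a A  =>  a a a a a a a a a a a a A A   (applied A -> A A)
  Step 26: a a a a a a a a a a a a A A  =>  a a a a a a a a a a a a A A A   (applied A -> A A)
  Step 27: a a a a a a a a a a a a A A A  =>  a a a a a a a a a a a a A A A A   (applied A -> A A)
  Step 28: a a a a a a a a a a a a A A A A  =>  a a a a a a a a a a a a a A A A   (applied A -> a)
  Step 29: a a a a a a a a a a a a a A A A  =>  a a a a a a a a a a a a a a A A   (applied A -> a)
  Step 30: a a a a a a a a a a a a a a A A  =>  a a a a a a a a a a a a a a a A   (applied A -> a)
  Step 31: a a a a a a a a a a a a a a a A  =>  a a a a a a a a a a a a a a a a   (applied A -> a)
Final yield: a a a a a a a a a a a a a a a a
Total rewrite steps: 31

31


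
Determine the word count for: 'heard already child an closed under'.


Counting words by splitting on spaces:
  Word 1: 'heard'
  Word 2: 'already'
  Word 3: 'child'
  Word 4: 'an'
  Word 5: 'closed'
  Word 6: 'under'
Total words: 6

6


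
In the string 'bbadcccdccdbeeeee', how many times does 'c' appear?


Scanning 'bbadcccdccdbeeeee' for 'c':
  Position 4: 'c' -> MATCH (count: 1)
  Position 5: 'c' -> MATCH (count: 2)
  Position 6: 'c' -> MATCH (count: 3)
  Position 8: 'c' -> MATCH (count: 4)
  Position 9: 'c' -> MATCH (count: 5)
Total occurrences of 'c': 5

5


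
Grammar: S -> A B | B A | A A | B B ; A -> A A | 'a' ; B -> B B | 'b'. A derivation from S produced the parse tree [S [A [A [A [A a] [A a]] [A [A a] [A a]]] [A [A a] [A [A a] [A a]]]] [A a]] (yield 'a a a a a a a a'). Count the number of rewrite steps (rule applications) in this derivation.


Every bracketed nonterminal node [X ...] in the tree is produced by exactly one rule application.
Reading the tree off as a leftmost derivation:
  Step 1: S  =>  A A   (applied S -> A A)
  Step 2: A A  =>  A A A   (applied A -> A A)
  Step 3: A A A  =>  A A A A   (applied A -> A A)
  Step 4: A A A A  =>  A A A A A   (applied A -> A A)
  Step 5: A A A A A  =>  a A A A A   (applied A -> a)
  Step 6: a A A A A  =>  a a A A A   (applied A -> a)
  Step 7: a a A A A  =>  a a A A A A   (applied A -> A A)
  Step 8: a a A A A A  =>  a a a A A A   (applied A -> a)
  Step 9: a a a A A A  =>  a a a a A A   (applied A -> a)
  Step 10: a a a a A A  =>  a a a a A A A   (applied A -> A A)
  Step 11: a a a a A A A  =>  a a a a a A A   (applied A -> a)
  Step 12: a a a a a A A  =>  a a a a a A A A   (applied A -> A A)
  Step 13: a a a a a A A A  =>  a a a a a a A A   (applied A -> a)
  Step 14: a a a a a a A A  =>  a a a a a a a A   (applied A -> a)
  Step 15: a a a a a a a A  =>  a a a a a a a a   (applied A -> a)
Final yield: a a a a a a a a
Total rewrite steps: 15

15


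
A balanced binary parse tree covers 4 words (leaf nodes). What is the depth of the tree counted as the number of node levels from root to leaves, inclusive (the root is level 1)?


In a balanced binary tree with n leaves the deepest leaf is ceil(log2(n)) edges below the root,
so counting node levels inclusive of root and leaves gives ceil(log2(n)) + 1 levels.
log2(4) = 2.0000
ceil(2.0000) = 2
levels = 2 + 1 = 3

3


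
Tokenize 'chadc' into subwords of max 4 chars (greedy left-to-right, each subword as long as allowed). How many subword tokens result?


'chadc' has 5 characters.
Chunking with max size 4:
  Chunk 1: 'chad' (positions 0-3)
  Chunk 2: 'c' (positions 4-4)
Total chunks: ceil(5 / 4) = 2

2


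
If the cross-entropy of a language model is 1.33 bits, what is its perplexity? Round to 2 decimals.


Perplexity formula: PP = 2^H
H = 1.33
PP = 2^1.33
Decompose: 2^1.33 = 2^1 * 2^0.33
2^1 = 2, 2^0.33 ~ 1.2570134
PP ~ 2 * 1.2570134 = 2.5140268
Rounded to 2 decimals: 2.51

2.51


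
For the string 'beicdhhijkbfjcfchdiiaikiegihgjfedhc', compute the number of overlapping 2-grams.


String 'beicdhhijkbfjcfchdiiaikiegihgjfedhc' has length L = 35.
Number of overlapping n-grams = L - n + 1
Substituting: 35 - 2 + 1 = 34

34


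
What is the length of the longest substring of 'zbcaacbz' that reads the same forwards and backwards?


Scanning 'zbcaacbz' for palindromic substrings.
Substring at positions 0-7: 'zbcaacbz'.
Check: reverse('zbcaacbz') = 'zbcaacbz' -> palindrome confirmed.
No longer palindromic substring exists; longest length = 8

8


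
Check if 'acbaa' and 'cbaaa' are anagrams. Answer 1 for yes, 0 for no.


Sort characters of 'acbaa': 'aaabc'
Sort characters of 'cbaaa': 'aaabc'
Sorted forms match -> they ARE anagrams
Result: 1

1


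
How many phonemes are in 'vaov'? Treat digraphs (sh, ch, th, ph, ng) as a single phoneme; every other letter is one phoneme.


Parsing 'vaov' greedily, digraphs first:
  'v' -> consonant phoneme (phonemes so far: 1)
  'a' -> vowel phoneme (phonemes so far: 2)
  'o' -> vowel phoneme (phonemes so far: 3)
  'v' -> consonant phoneme (phonemes so far: 4)
Total phonemes: 4

4


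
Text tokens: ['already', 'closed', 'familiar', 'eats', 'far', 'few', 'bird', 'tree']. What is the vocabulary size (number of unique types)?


Listing all tokens and tracking unique types:
  Token 1: 'already' -> NEW (unique so far: 1)
  Token 2: 'closed' -> NEW (unique so far: 2)
  Token 3: 'familiar' -> NEW (unique so far: 3)
  Token 4: 'eats' -> NEW (unique so far: 4)
  Token 5: 'far' -> NEW (unique so far: 5)
  Token 6: 'few' -> NEW (unique so far: 6)
  Token 7: 'bird' -> NEW (unique so far: 7)
  Token 8: 'tree' -> NEW (unique so far: 8)
Unique types: ('already', 'bird', 'closed', 'eats', 'familiar', 'far', 'few', 'tree')
Vocabulary size: 8

8
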